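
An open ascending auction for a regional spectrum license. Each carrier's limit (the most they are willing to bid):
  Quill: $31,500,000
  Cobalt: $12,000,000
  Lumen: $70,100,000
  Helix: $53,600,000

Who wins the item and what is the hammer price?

Rule: the price rises until one bidder remains; the winner pays the price at which the last rival dropped out.
Sorting limits: 70,100,000 (Lumen) > 53,600,000 (Helix) > 31,500,000 (Quill) > 12,000,000 (Cobalt)
Once the price passes $53,600,000, only Lumen is left; the hammer falls at Helix's limit of $53,600,000.

Lumen wins at $53,600,000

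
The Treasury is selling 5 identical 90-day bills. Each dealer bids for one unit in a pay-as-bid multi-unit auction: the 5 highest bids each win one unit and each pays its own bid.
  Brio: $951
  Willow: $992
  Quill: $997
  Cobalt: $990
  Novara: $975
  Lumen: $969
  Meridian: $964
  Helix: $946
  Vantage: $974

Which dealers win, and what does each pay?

Ordering the bids: 997 (Quill), 992 (Willow), 990 (Cobalt), 975 (Novara), 974 (Vantage), 969 (Lumen), 964 (Meridian), …
Winners (5 units): Quill, Willow, Cobalt, Novara, Vantage.
Each winner pays its own bid: Quill $997, Willow $992, Cobalt $990, Novara $975, Vantage $974.

Quill $997, Willow $992, Cobalt $990, Novara $975, Vantage $974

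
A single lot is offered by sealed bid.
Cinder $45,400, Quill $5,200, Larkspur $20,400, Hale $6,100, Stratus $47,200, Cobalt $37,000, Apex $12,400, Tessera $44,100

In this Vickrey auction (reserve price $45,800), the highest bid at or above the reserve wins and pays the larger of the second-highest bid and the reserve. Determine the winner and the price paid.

Bids ranked: 47,200 (Stratus) > 45,400 (Cinder) > 44,100 (Tessera) > 37,000 (Cobalt) > 20,400 (Larkspur) > 12,400 (Apex) > …
Stratus has the top bid at or above the reserve ($47,200).
max(second-highest $45,400, reserve $45,800) = $45,800.

Stratus pays $45,800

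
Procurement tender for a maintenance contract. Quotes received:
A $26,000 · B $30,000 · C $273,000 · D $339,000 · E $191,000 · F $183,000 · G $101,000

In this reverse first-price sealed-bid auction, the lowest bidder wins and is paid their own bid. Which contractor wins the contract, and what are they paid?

Bids ranked: 26,000 (A) < 30,000 (B) < 101,000 (G) < 183,000 (F) < 191,000 (E) < 273,000 (C) < …
A is lowest → is paid own bid, $26,000.

A is paid $26,000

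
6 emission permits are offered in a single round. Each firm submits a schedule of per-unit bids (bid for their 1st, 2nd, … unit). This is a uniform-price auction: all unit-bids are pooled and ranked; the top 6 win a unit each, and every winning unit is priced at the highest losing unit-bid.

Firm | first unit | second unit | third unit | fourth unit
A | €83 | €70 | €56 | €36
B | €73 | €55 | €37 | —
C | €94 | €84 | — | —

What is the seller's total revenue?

Pooled unit-bids ranked (top 6): 94 (C-1), 84 (C-2), 83 (A-1), 73 (B-1), 70 (A-2), 56 (A-3)
First bid not allocated: €55.
Allocation: A 3, B 1, C 2. Every unit priced at €55.
Revenue = 6 × 55 = €330.

Total revenue: €330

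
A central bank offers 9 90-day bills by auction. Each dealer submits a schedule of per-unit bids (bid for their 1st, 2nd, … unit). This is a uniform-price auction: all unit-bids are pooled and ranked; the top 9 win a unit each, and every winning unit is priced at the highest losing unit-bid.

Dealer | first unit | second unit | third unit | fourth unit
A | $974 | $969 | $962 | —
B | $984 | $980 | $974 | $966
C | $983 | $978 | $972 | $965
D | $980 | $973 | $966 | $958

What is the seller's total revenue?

All unit-bids, highest first — top 9: 984 (B-1), 983 (C-1), 980 (B-2), 980 (D-1), 978 (C-2), 974 (A-1), 974 (B-3), 973 (D-2), 972 (C-3)
First bid not allocated: $969.
Allocation: A 1, B 3, C 3, D 2. Every unit priced at $969.
Revenue = 9 × 969 = $8,721.

Total revenue: $8,721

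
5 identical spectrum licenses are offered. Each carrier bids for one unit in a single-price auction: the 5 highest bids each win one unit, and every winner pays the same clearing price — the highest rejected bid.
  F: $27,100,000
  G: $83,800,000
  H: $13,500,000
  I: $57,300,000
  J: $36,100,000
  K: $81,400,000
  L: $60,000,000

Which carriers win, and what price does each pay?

Bids ranked high→low: 83,800,000 (G), 81,400,000 (K), 60,000,000 (L), 57,300,000 (I), 36,100,000 (J), 27,100,000 (F), 13,500,000 (H)
Winners (5 units): G, K, L, I, J.
First losing bid is F's $27,100,000, which sets the uniform price.

G, K, L, I, J; each pays $27,100,000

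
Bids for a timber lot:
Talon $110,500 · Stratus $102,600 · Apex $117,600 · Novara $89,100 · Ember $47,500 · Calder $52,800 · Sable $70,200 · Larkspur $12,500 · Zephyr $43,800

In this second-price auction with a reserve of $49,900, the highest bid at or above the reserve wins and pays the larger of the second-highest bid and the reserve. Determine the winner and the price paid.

Rule: the highest bid at or above the reserve wins and pays the larger of the second-highest bid and the reserve.
Bids in order: 117,600 (Apex) > 110,500 (Talon) > 102,600 (Stratus) > 89,100 (Novara) > 70,200 (Sable) > 52,800 (Calder) > …
Apex has the top bid at or above the reserve ($117,600).
Second-highest bid $110,500 exceeds the reserve $49,900 → payment $110,500.

Apex pays $110,500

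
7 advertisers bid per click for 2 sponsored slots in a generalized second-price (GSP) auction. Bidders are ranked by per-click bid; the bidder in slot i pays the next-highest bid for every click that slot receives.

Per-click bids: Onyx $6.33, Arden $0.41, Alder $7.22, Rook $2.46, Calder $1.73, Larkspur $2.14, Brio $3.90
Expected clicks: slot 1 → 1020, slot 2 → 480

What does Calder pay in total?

Per-click bids in order: $7.22 (Alder) > $6.33 (Onyx) > $3.90 (Brio) > …
Calder ranks below slot 2 → no slot, pays nothing.

Calder pays $0.00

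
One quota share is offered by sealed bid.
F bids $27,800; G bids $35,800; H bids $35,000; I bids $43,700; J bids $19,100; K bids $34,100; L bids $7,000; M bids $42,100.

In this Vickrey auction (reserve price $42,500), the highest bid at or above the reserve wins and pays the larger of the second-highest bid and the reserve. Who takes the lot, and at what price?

I pays $42,500

Bids in order: 43,700 (I) > 42,100 (M) > 35,800 (G) > 35,000 (H) > 34,100 (K) > 27,800 (F) > …
I has the top bid at or above the reserve ($43,700).
max(second-highest $42,100, reserve $42,500) = $42,500.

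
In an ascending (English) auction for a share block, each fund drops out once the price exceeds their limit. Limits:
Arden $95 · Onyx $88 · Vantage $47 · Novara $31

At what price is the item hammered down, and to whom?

Arden wins at $88

Limits in order: 95 (Arden) > 88 (Onyx) > 47 (Vantage) > 31 (Novara)
Bidding ends when Onyx exits at $88; Arden takes it.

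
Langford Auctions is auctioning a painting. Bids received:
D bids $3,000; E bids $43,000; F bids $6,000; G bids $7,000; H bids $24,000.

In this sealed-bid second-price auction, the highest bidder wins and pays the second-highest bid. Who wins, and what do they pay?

Bids in order: 43,000 (E) > 24,000 (H) > 7,000 (G) > 6,000 (F) > 3,000 (D)
Second-price: E pays H's bid of $24,000.

E pays $24,000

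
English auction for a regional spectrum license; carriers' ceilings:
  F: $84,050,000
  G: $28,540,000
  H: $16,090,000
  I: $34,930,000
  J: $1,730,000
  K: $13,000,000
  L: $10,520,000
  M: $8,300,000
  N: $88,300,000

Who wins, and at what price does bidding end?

Ascending (English) auction: the price rises until one bidder remains; the winner pays the price at which the last rival dropped out.
Limits ranked: 88,300,000 (N) > 84,050,000 (F) > 34,930,000 (I) > 28,540,000 (G) > 16,090,000 (H) > 13,000,000 (K) > …
F is the last rival to drop out, at $84,050,000; N remains and wins at that price.

N wins at $84,050,000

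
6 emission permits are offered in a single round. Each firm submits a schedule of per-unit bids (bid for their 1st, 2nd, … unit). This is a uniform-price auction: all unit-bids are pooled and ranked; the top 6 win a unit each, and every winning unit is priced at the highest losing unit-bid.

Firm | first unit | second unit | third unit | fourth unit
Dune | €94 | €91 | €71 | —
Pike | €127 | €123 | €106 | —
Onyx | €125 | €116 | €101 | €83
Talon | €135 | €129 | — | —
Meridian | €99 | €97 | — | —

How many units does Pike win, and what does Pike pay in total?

Pike: 2 units, pays €212

Pooled unit-bids ranked (top 6): 135 (Talon-1), 129 (Talon-2), 127 (Pike-1), 125 (Onyx-1), 123 (Pike-2), 116 (Onyx-2)
First bid not allocated: €106.
Pike wins 2 unit(s) at €106 each.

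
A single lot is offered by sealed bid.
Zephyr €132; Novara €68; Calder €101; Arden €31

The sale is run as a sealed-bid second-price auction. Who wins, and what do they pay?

Bids ranked: 132 (Zephyr) > 101 (Calder) > 68 (Novara) > 31 (Arden)
Second-price: Zephyr pays Calder's bid of €101.

Zephyr pays €101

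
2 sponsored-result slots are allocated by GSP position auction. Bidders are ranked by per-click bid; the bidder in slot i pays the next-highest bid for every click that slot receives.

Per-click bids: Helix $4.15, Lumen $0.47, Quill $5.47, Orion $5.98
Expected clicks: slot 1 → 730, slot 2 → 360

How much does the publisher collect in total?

Total revenue: $5487.10

Ranked by bid: $5.98 (Orion) > $5.47 (Quill) > $4.15 (Helix) > …
Slot 1: Orion pays $5.47 × 730 = $3993.10
Slot 2: Quill pays $4.15 × 360 = $1494.00
Total = $5487.10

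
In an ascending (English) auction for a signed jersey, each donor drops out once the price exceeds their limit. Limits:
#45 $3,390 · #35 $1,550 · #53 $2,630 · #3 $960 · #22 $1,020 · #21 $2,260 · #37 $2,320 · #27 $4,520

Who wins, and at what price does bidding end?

#27 wins at $3,390

Open ascending-bid auction: the price rises until one bidder remains; the winner pays the price at which the last rival dropped out.
Limits ranked: 4,520 (#27) > 3,390 (#45) > 2,630 (#53) > 2,320 (#37) > 2,260 (#21) > 1,550 (#35) > …
#45 is the last rival to drop out, at $3,390; #27 remains and wins at that price.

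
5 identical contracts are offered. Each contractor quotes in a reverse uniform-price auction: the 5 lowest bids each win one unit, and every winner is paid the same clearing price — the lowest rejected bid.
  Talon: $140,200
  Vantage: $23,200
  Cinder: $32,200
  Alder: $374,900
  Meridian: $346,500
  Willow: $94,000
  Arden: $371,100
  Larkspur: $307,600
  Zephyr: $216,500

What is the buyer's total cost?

Bids ranked low→high: 23,200 (Vantage), 32,200 (Cinder), 94,000 (Willow), 140,200 (Talon), 216,500 (Zephyr), 307,600 (Larkspur), 346,500 (Meridian), …
Lowest 5: Vantage, Cinder, Willow, Talon, Zephyr.
Lowest unsuccessful bid: $307,600 → clearing price.
Total cost = 5 × $307,600 = $1,538,000.

Total cost: $1,538,000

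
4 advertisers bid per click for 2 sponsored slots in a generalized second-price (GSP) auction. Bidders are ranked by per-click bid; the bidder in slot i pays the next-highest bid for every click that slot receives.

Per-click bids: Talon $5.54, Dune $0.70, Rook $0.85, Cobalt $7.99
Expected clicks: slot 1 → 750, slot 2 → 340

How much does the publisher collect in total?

Total revenue: $4444.00

Sorting advertisers: $7.99 (Cobalt) > $5.54 (Talon) > $0.85 (Rook) > …
Slot 1: Cobalt pays $5.54 × 750 = $4155.00
Slot 2: Talon pays $0.85 × 340 = $289.00
Total = $4444.00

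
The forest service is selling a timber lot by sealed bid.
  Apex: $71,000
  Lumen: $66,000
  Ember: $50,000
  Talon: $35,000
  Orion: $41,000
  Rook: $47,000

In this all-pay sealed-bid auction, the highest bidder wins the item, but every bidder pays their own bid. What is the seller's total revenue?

Total revenue: $310,000

Bids ranked: 71,000 (Apex) > 66,000 (Lumen) > 50,000 (Ember) > 47,000 (Rook) > 41,000 (Orion) > 35,000 (Talon)
Every bidder forfeits their bid regardless of winning.
Revenue = 71,000 + 66,000 + 50,000 + 35,000 + 41,000 + 47,000 = $310,000.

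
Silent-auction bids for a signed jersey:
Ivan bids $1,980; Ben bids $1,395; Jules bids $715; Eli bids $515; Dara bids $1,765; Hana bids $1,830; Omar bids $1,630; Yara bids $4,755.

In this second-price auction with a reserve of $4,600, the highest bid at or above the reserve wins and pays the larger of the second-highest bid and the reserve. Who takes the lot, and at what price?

Bids ranked: 4,755 (Yara) > 1,980 (Ivan) > 1,830 (Hana) > 1,765 (Dara) > 1,630 (Omar) > 1,395 (Ben) > …
Yara has the top bid at or above the reserve ($4,755).
max(second-highest $1,980, reserve $4,600) = $4,600.

Yara pays $4,600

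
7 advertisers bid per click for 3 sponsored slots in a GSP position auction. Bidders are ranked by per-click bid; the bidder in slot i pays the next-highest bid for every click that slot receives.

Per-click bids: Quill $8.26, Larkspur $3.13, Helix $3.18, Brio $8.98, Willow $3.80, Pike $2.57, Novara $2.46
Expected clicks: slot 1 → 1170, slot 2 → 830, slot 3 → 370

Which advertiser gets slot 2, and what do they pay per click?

Sorting advertisers: $8.98 (Brio) > $8.26 (Quill) > $3.80 (Willow) > $3.18 (Helix) > …
Slot 2 goes to the second-ranked bidder, Quill, who pays the next bid down: $3.80/click.

Quill; $3.80 per click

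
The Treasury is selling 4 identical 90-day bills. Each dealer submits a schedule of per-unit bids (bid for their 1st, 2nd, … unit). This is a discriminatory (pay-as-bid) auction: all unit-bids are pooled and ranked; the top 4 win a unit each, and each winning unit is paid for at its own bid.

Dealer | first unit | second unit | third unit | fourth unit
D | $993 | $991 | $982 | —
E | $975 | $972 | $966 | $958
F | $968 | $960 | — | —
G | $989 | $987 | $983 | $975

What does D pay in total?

D pays $1,984

Pooled unit-bids ranked (top 4): 993 (D-1), 991 (D-2), 989 (G-1), 987 (G-2)
Next rejected bid: $983 (not a price — pay-as-bid).
D's winning unit-bids: 993 + 991 = $1,984.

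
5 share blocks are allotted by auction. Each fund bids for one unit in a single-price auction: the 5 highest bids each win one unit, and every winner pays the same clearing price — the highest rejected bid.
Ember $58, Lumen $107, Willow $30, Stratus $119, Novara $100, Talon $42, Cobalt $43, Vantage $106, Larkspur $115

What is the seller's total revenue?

Ordering the bids: 119 (Stratus), 115 (Larkspur), 107 (Lumen), 106 (Vantage), 100 (Novara), 58 (Ember), 43 (Cobalt), …
Winners (5 units): Stratus, Larkspur, Lumen, Vantage, Novara.
First losing bid is Ember's $58, which sets the uniform price.
Total revenue = 5 × $58 = $290.

Total revenue: $290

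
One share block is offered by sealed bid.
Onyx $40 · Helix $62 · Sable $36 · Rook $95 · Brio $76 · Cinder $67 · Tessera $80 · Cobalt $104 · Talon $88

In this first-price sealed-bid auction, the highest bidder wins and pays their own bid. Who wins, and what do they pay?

Bids ranked: 104 (Cobalt) > 95 (Rook) > 88 (Talon) > 80 (Tessera) > 76 (Brio) > 67 (Cinder) > …
Cobalt has the highest bid and pays exactly that: $104.

Cobalt pays $104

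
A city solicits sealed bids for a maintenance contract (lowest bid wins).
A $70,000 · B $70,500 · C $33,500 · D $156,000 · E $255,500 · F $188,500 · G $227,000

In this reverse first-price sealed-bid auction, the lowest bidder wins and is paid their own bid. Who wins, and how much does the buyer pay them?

Bids ranked: 33,500 (C) < 70,000 (A) < 70,500 (B) < 156,000 (D) < 188,500 (F) < 227,000 (G) < …
First-price: C is paid what they bid, $33,500.

C is paid $33,500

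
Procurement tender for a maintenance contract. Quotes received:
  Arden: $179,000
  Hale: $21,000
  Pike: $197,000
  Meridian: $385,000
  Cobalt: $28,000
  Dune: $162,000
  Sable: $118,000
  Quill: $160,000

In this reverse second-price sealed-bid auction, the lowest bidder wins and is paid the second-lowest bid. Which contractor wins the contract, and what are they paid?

Hale is paid $28,000

Bids in order: 21,000 (Hale) < 28,000 (Cobalt) < 118,000 (Sable) < 160,000 (Quill) < 162,000 (Dune) < 179,000 (Arden) < …
Hale wins with the lowest bid; price is set by the runner-up at $28,000.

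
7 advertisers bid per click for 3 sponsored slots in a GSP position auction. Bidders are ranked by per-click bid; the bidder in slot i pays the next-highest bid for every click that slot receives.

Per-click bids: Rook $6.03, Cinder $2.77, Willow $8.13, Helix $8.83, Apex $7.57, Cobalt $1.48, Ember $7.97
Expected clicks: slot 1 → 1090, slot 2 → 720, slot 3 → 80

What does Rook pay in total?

Ranked by bid: $8.83 (Helix) > $8.13 (Willow) > $7.97 (Ember) > $7.57 (Apex) > …
Rook ranks below slot 3 → no slot, pays nothing.

Rook pays $0.00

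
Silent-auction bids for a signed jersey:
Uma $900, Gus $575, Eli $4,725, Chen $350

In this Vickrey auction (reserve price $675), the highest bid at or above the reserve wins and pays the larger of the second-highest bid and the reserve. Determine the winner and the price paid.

Eli pays $900

Vickrey auction (reserve price $675): the highest bid at or above the reserve wins and pays the larger of the second-highest bid and the reserve.
Bids ranked: 4,725 (Eli) > 900 (Uma) > 575 (Gus) > 350 (Chen)
Highest eligible bid: Eli at $4,725.
Second-highest bid $900 exceeds the reserve $675 → payment $900.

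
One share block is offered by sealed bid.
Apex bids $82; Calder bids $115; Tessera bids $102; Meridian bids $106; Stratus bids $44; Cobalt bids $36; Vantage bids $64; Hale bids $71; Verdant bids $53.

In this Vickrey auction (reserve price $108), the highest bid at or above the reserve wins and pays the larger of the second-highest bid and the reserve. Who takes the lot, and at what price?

Calder pays $108

Sorting bids: 115 (Calder) > 106 (Meridian) > 102 (Tessera) > 82 (Apex) > 71 (Hale) > 64 (Vantage) > …
Calder has the top bid at or above the reserve ($115).
Second-highest bid $106 is below the reserve $108, so the reserve binds → payment $108.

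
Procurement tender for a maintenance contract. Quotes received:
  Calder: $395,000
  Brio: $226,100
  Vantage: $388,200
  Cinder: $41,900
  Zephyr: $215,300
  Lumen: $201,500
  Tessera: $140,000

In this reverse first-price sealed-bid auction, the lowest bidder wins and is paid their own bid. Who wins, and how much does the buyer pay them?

Reverse first-price sealed-bid auction: the lowest bidder wins and is paid their own bid.
Sorting bids: 41,900 (Cinder) < 140,000 (Tessera) < 201,500 (Lumen) < 215,300 (Zephyr) < 226,100 (Brio) < 388,200 (Vantage) < …
Cinder has the lowest bid and is paid exactly that: $41,900.

Cinder is paid $41,900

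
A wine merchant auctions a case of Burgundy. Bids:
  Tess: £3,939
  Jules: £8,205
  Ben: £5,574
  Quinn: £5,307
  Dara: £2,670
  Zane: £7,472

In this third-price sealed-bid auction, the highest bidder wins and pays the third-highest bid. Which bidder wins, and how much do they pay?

Jules pays £5,574

Rule: the highest bidder wins and pays the third-highest bid.
Bids ranked: 8,205 (Jules) > 7,472 (Zane) > 5,574 (Ben) > 5,307 (Quinn) > 3,939 (Tess) > 2,670 (Dara)
Jules wins; payment is bid #3 in the ranking = £5,574.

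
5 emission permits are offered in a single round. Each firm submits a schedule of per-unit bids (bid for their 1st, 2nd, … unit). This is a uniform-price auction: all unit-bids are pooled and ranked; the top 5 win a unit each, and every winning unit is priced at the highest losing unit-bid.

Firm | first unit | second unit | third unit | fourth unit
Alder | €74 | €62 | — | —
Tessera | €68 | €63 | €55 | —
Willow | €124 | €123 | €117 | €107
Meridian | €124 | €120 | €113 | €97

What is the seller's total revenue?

All unit-bids, highest first — top 5: 124 (Willow-1), 124 (Meridian-1), 123 (Willow-2), 120 (Meridian-2), 117 (Willow-3)
The (k+1)-th unit-bid is €113.
Allocation: Meridian 2, Willow 3. Every unit priced at €113.
Revenue = 5 × 113 = €565.

Total revenue: €565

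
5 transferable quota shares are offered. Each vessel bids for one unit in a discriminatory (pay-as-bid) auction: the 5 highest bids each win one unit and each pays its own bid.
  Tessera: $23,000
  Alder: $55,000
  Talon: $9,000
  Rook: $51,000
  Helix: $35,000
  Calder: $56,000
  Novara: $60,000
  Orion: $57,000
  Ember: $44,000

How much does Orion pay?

Orion pays $57,000

Bids ranked high→low: 60,000 (Novara), 57,000 (Orion), 56,000 (Calder), 55,000 (Alder), 51,000 (Rook), 44,000 (Ember), 35,000 (Helix), …
Winners (5 units): Novara, Orion, Calder, Alder, Rook.
Orion wins → own bid $57,000.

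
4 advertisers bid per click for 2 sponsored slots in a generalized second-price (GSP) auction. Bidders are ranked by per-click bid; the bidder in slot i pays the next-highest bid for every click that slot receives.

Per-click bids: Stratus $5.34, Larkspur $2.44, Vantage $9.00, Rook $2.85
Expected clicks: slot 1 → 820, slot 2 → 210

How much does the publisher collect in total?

Total revenue: $4977.30

Per-click bids in order: $9.00 (Vantage) > $5.34 (Stratus) > $2.85 (Rook) > …
Slot 1: Vantage pays $5.34 × 820 = $4378.80
Slot 2: Stratus pays $2.85 × 210 = $598.50
Total = $4977.30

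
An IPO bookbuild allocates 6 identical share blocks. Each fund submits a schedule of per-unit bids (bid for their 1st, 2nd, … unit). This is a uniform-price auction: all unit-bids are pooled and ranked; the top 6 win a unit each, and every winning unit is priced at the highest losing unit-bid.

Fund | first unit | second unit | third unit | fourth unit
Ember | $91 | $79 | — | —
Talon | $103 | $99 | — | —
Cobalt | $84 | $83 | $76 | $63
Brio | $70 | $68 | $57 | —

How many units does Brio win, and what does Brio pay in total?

Pooled unit-bids ranked (top 6): 103 (Talon-1), 99 (Talon-2), 91 (Ember-1), 84 (Cobalt-1), 83 (Cobalt-2), 79 (Ember-2)
The (k+1)-th unit-bid is $76.
Brio wins 0 unit(s) at $76 each.

Brio: 0 units, pays $0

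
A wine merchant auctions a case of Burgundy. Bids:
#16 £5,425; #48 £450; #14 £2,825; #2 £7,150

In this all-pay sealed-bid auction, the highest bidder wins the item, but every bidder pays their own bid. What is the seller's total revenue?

All-pay sealed-bid auction: the highest bidder wins the item, but every bidder pays their own bid.
Sorting bids: 7,150 (#2) > 5,425 (#16) > 2,825 (#14) > 450 (#48)
Every bidder forfeits their bid regardless of winning.
Revenue = 5,425 + 450 + 2,825 + 7,150 = £15,850.

Total revenue: £15,850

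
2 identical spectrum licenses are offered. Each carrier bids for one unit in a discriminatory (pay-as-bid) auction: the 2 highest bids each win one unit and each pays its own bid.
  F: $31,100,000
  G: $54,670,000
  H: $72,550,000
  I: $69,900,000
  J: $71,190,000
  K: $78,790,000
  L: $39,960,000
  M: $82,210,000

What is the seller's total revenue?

Sorting: 82,210,000 (M), 78,790,000 (K), 72,550,000 (H), 71,190,000 (J), …
The 2 highest are M, K.
Total revenue = 82,210,000 + 78,790,000 = $161,000,000.

Total revenue: $161,000,000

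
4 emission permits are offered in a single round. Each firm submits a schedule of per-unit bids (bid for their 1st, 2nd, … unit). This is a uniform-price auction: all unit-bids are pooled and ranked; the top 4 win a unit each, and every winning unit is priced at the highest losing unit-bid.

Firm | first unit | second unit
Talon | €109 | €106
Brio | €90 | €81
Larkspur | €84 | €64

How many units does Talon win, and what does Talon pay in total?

Talon: 2 units, pays €162

Merging the schedules and taking the best 4: 109 (Talon-1), 106 (Talon-2), 90 (Brio-1), 84 (Larkspur-1)
The (k+1)-th unit-bid is €81.
Talon wins 2 unit(s) at €81 each.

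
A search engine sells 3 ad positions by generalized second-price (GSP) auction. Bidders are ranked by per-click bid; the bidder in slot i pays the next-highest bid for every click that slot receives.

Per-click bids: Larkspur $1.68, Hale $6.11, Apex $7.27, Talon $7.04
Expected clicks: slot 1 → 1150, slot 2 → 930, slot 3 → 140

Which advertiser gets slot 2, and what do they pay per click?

Per-click bids in order: $7.27 (Apex) > $7.04 (Talon) > $6.11 (Hale) > $1.68 (Larkspur)
Slot 2 goes to the second-ranked bidder, Talon, who pays the next bid down: $6.11/click.

Talon; $6.11 per click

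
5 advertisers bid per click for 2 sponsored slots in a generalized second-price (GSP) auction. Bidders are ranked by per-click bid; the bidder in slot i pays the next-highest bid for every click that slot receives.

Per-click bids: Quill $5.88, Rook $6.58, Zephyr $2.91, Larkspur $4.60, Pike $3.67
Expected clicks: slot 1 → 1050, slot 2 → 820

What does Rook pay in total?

Rook pays $6174.00

Per-click bids in order: $6.58 (Rook) > $5.88 (Quill) > $4.60 (Larkspur) > …
Rook holds slot 1 → pays next bid $5.88 × 1050 clicks = $6174.00.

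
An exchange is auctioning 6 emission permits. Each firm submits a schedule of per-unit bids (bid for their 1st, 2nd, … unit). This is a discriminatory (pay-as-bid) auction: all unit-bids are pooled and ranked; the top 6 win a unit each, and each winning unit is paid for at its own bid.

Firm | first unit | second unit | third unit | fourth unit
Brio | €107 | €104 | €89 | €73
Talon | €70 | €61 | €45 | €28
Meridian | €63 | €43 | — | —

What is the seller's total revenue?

Total revenue: €506

Merging the schedules and taking the best 6: 107 (Brio-1), 104 (Brio-2), 89 (Brio-3), 73 (Brio-4), 70 (Talon-1), 63 (Meridian-1)
Next rejected bid: €61 (not a price — pay-as-bid).
Each winning unit pays its own bid.
Revenue = 107 + 104 + 89 + 73 + 70 + 63 = €506.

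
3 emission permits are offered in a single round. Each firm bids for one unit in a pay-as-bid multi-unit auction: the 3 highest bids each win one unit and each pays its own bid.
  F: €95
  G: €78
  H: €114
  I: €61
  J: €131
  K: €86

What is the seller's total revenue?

Ordering the bids: 131 (J), 114 (H), 95 (F), 86 (K), 78 (G), …
Winners (3 units): J, H, F.
Total revenue = 131 + 114 + 95 = €340.

Total revenue: €340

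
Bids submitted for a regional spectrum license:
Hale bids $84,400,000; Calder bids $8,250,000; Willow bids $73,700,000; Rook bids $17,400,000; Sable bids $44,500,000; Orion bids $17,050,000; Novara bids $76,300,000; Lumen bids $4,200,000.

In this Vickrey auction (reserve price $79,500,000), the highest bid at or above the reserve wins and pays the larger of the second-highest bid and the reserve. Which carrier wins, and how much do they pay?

Rule: the highest bid at or above the reserve wins and pays the larger of the second-highest bid and the reserve.
Sorting bids: 84,400,000 (Hale) > 76,300,000 (Novara) > 73,700,000 (Willow) > 44,500,000 (Sable) > 17,400,000 (Rook) > 17,050,000 (Orion) > …
Highest eligible bid: Hale at $84,400,000.
max(second-highest $76,300,000, reserve $79,500,000) = $79,500,000.

Hale pays $79,500,000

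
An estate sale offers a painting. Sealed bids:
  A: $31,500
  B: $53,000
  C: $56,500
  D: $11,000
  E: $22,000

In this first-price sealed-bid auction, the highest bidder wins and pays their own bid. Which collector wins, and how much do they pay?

C pays $56,500

Sorting bids: 56,500 (C) > 53,000 (B) > 31,500 (A) > 22,000 (E) > 11,000 (D)
First-price: C pays what they bid, $56,500.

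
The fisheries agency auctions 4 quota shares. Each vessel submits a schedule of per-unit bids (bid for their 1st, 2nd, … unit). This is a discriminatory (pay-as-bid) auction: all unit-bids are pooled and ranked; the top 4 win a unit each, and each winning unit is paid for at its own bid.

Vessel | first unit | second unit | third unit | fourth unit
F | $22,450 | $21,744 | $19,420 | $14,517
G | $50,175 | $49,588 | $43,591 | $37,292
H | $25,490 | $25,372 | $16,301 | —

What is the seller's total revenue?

Pooled unit-bids ranked (top 4): 50,175 (G-1), 49,588 (G-2), 43,591 (G-3), 37,292 (G-4)
Next rejected bid: $25,490 (not a price — pay-as-bid).
Each winning unit pays its own bid.
Revenue = 50,175 + 49,588 + 43,591 + 37,292 = $180,646.

Total revenue: $180,646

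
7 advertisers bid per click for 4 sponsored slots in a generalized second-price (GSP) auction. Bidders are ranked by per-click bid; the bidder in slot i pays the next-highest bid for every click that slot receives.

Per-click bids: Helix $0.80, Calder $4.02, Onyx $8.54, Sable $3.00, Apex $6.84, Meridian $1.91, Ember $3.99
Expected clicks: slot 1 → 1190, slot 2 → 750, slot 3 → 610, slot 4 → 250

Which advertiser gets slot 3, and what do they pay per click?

Calder; $3.99 per click

Sorting advertisers: $8.54 (Onyx) > $6.84 (Apex) > $4.02 (Calder) > $3.99 (Ember) > $3.00 (Sable) > …
Slot 3 goes to the third-ranked bidder, Calder, who pays the next bid down: $3.99/click.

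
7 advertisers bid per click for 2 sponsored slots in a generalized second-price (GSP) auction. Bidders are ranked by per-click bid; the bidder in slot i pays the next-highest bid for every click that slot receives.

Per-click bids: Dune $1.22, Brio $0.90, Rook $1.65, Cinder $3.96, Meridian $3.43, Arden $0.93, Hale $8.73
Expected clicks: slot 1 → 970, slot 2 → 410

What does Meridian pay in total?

Per-click bids in order: $8.73 (Hale) > $3.96 (Cinder) > $3.43 (Meridian) > …
Meridian ranks below slot 2 → no slot, pays nothing.

Meridian pays $0.00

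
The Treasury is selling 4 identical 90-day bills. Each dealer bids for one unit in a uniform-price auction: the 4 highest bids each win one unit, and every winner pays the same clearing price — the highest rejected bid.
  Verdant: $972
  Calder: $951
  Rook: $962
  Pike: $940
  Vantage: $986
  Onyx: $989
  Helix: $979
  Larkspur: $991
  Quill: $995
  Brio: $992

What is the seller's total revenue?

Total revenue: $3,944

Bids ranked high→low: 995 (Quill), 992 (Brio), 991 (Larkspur), 989 (Onyx), 986 (Vantage), 979 (Helix), …
The 4 highest are Quill, Brio, Larkspur, Onyx.
Clearing price = highest rejected bid = $986.
Total revenue = 4 × $986 = $3,944.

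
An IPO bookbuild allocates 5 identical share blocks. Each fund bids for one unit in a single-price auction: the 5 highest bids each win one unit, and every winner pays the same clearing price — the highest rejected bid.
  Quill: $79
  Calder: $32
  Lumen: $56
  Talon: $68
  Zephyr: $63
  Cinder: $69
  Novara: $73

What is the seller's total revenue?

Total revenue: $280

Bids ranked high→low: 79 (Quill), 73 (Novara), 69 (Cinder), 68 (Talon), 63 (Zephyr), 56 (Lumen), 32 (Calder)
Top 5: Quill, Novara, Cinder, Talon, Zephyr.
Clearing price = highest rejected bid = $56.
Total revenue = 5 × $56 = $280.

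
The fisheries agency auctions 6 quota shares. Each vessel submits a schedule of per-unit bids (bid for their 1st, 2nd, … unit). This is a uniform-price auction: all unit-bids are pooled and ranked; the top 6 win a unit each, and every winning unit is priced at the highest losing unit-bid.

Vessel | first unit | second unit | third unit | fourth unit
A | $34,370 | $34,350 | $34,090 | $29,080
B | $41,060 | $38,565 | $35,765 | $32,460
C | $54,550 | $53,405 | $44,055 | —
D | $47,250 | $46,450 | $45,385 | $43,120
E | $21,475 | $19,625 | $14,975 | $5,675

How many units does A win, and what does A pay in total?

Pooled unit-bids ranked (top 6): 54,550 (C-1), 53,405 (C-2), 47,250 (D-1), 46,450 (D-2), 45,385 (D-3), 44,055 (C-3)
Highest rejected unit-bid = $43,120.
A wins 0 unit(s) at $43,120 each.

A: 0 units, pays $0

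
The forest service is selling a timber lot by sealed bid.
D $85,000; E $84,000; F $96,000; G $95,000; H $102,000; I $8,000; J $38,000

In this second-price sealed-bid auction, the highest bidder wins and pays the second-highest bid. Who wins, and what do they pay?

H pays $96,000

Bids in order: 102,000 (H) > 96,000 (F) > 95,000 (G) > 85,000 (D) > 84,000 (E) > 38,000 (J) > …
H wins with the highest bid; price is set by the runner-up at $96,000.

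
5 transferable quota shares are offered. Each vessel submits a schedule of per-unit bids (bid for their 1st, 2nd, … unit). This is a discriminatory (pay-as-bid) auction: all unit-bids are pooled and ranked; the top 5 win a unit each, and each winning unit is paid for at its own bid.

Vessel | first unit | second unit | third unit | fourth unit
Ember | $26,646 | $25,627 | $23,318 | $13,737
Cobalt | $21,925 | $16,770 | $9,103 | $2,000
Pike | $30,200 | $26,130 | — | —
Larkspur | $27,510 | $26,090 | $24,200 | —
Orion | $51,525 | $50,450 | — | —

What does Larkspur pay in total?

Larkspur pays $27,510

Merging the schedules and taking the best 5: 51,525 (Orion-1), 50,450 (Orion-2), 30,200 (Pike-1), 27,510 (Larkspur-1), 26,646 (Ember-1)
Next rejected bid: $26,130 (not a price — pay-as-bid).
Larkspur's winning unit-bids: 27,510 = $27,510.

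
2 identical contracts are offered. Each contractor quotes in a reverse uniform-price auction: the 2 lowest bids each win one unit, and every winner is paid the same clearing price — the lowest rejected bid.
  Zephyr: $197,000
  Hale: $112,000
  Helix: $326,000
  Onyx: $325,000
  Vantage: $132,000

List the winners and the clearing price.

Bids ranked low→high: 112,000 (Hale), 132,000 (Vantage), 197,000 (Zephyr), 325,000 (Onyx), …
Lowest 2: Hale, Vantage.
First losing bid is Zephyr's $197,000, which sets the uniform price.

Hale, Vantage; each is paid $197,000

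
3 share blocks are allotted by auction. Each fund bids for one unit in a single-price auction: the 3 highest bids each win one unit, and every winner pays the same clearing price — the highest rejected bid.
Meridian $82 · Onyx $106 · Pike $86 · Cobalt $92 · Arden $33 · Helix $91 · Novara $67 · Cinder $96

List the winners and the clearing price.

Sorting: 106 (Onyx), 96 (Cinder), 92 (Cobalt), 91 (Helix), 86 (Pike), …
Winners (3 units): Onyx, Cinder, Cobalt.
Highest unsuccessful bid: $91 → clearing price.

Onyx, Cinder, Cobalt; each pays $91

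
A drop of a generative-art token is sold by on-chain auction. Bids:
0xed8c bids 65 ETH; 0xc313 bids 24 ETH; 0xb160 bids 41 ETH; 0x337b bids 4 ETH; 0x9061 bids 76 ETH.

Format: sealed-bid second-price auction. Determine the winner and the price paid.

Bids ranked: 76 (0x9061) > 65 (0xed8c) > 41 (0xb160) > 24 (0xc313) > 4 (0x337b)
0x9061 is highest; pays the second-highest bid, 65 ETH.

0x9061 pays 65 ETH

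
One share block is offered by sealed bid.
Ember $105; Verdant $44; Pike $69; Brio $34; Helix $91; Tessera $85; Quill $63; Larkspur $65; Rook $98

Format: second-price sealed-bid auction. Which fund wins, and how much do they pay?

Ember pays $98

Bids ranked: 105 (Ember) > 98 (Rook) > 91 (Helix) > 85 (Tessera) > 69 (Pike) > 65 (Larkspur) > …
Ember wins with the highest bid; price is set by the runner-up at $98.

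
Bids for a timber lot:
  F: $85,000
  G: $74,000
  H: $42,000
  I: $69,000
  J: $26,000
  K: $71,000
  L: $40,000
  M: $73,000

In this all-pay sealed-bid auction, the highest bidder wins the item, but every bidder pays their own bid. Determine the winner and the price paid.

F pays $85,000

All-pay sealed-bid auction: the highest bidder wins the item, but every bidder pays their own bid.
Bids in order: 85,000 (F) > 74,000 (G) > 73,000 (M) > 71,000 (K) > 69,000 (I) > 42,000 (H) > …
F is highest and takes the item; every bidder forfeits their bid.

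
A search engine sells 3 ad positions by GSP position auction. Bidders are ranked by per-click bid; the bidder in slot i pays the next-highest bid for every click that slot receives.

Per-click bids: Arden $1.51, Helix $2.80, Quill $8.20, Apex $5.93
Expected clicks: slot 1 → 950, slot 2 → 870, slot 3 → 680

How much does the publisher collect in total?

Total revenue: $9096.30

Sorting advertisers: $8.20 (Quill) > $5.93 (Apex) > $2.80 (Helix) > $1.51 (Arden)
Slot 1: Quill pays $5.93 × 950 = $5633.50
Slot 2: Apex pays $2.80 × 870 = $2436.00
Slot 3: Helix pays $1.51 × 680 = $1026.80
Total = $9096.30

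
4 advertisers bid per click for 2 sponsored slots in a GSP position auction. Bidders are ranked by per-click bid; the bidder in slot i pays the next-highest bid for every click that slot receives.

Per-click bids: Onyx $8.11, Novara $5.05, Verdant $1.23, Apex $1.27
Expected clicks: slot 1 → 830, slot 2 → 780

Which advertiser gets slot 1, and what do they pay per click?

Onyx; $5.05 per click

Sorting advertisers: $8.11 (Onyx) > $5.05 (Novara) > $1.27 (Apex) > …
Slot 1 goes to the first-ranked bidder, Onyx, who pays the next bid down: $5.05/click.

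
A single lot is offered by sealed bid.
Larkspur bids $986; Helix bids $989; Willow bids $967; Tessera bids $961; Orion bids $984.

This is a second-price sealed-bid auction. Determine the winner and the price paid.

Helix pays $986

Sorting bids: 989 (Helix) > 986 (Larkspur) > 984 (Orion) > 967 (Willow) > 961 (Tessera)
Second-price: Helix pays Larkspur's bid of $986.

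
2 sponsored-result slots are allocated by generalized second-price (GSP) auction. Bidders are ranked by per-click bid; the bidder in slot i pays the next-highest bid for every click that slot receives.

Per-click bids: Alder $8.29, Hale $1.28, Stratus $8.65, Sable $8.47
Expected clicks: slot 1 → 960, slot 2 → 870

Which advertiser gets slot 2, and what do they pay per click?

Per-click bids in order: $8.65 (Stratus) > $8.47 (Sable) > $8.29 (Alder) > …
Slot 2 goes to the second-ranked bidder, Sable, who pays the next bid down: $8.29/click.

Sable; $8.29 per click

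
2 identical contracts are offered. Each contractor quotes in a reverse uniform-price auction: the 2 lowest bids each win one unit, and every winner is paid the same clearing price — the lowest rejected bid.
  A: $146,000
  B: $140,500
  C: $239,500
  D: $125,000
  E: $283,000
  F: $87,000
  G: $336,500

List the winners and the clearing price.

F, D; each is paid $140,500

Bids ranked low→high: 87,000 (F), 125,000 (D), 140,500 (B), 146,000 (A), …
The 2 lowest are F, D.
Lowest unsuccessful bid: $140,500 → clearing price.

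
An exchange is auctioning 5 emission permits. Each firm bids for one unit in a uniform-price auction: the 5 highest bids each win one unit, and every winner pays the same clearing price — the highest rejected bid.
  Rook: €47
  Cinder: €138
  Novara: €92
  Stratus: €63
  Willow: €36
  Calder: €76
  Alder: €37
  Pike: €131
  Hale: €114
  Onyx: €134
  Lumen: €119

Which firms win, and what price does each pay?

Cinder, Onyx, Pike, Lumen, Hale; each pays €92

Sorting: 138 (Cinder), 134 (Onyx), 131 (Pike), 119 (Lumen), 114 (Hale), 92 (Novara), 76 (Calder), …
Top 5: Cinder, Onyx, Pike, Lumen, Hale.
Highest unsuccessful bid: €92 → clearing price.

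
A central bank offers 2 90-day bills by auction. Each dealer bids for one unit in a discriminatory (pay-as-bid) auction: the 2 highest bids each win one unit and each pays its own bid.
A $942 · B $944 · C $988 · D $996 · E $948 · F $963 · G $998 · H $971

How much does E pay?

E pays $0

Bids ranked high→low: 998 (G), 996 (D), 988 (C), 971 (H), …
Winners (2 units): G, D.
E does not win → $0.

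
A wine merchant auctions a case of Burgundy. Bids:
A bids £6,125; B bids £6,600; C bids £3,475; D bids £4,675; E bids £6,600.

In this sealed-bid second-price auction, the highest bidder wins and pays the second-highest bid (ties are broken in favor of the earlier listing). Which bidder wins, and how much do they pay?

B pays £6,600

Sorting bids: 6,600 (B) > 6,600 (E) > 6,125 (A) > 4,675 (D) > 3,475 (C)
B and E tie at £6,600; tie-break gives it to B.
B wins with the highest bid; price is set by the runner-up at £6,600.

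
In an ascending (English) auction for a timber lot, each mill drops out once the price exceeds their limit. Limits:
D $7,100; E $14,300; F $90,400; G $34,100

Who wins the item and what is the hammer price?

F wins at $34,100

Sorting limits: 90,400 (F) > 34,100 (G) > 14,300 (E) > 7,100 (D)
G is the last rival to drop out, at $34,100; F remains and wins at that price.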